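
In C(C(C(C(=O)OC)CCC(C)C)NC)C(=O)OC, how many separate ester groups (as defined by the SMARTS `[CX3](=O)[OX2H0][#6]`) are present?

2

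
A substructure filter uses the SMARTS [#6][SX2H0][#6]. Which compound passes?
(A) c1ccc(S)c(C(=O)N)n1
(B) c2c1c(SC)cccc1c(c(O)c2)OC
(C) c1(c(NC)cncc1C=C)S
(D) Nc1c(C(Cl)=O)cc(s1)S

B

[#6][SX2H0][#6] describes an aliphatic sulfur bridging two carbons with no H on the sulfur (a thioether).
(A) has a thiol (-SH) but the sulfur has H1, not H0 bridging two carbons.
(B) contains a methylthio ether (-SCH3), which satisfies every atom and bond constraint.
(C) has a thiol (-SH) but the sulfur has H1, not H0 bridging two carbons.
(D) has a thiol (-SH) but the sulfur has H1, not H0 bridging two carbons.
So the answer is (B).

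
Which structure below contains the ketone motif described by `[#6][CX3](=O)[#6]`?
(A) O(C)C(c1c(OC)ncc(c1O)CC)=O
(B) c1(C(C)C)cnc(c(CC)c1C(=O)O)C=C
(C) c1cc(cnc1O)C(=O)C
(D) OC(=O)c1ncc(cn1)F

[#6][CX3](=O)[#6] describes a carbonyl carbon (no H) flanked by two carbons (a ketone).
(A) has a methyl-ester group (-C(=O)OCH3) but one neighbour of the carbonyl carbon is O, not C.
(B) has a carboxylic acid group (-C(=O)OH) but one neighbour of the carbonyl carbon is O, not C.
(C) contains an acetyl/ketone group (-C(=O)CH3), which satisfies every atom and bond constraint.
(D) has a carboxylic acid group (-C(=O)OH) but one neighbour of the carbonyl carbon is O, not C.
So the answer is (C).

C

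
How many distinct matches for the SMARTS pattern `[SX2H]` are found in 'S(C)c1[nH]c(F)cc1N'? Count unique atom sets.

[SX2H] is the SMARTS for a thiol: an aliphatic sulfur with two connections, one being H.
The molecule has a methylthio ether (-SCH3), but the sulfur has H0 (bonded to two carbons), not H1; nothing else fits, so there are 0 matches.

0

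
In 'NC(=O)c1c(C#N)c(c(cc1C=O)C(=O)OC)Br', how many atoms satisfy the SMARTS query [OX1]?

The query [OX1] means: aliphatic oxygen with one total connection — typically a carbonyl =O or an oxide.
Check the 18 heavy atoms by environment: 6× c (aromatic, X3) → no; 3× C (X3) → no; 3× O (X1) → match; 1× O (X2) → no; 1× C (X4) → no; 1× N (X3) → no; 1× Br (X1) → no; 1× C (X2) → no; 1× N (X1) → no.
That gives 3 matching atoms.

3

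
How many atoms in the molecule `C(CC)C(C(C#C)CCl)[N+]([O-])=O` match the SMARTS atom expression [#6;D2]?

4

The query [#6;D2] means: any carbon bonded to exactly two heavy atoms.
Check the 12 heavy atoms by environment: 4× C (D2) → match; 2× C (D3) → no; 2× C (D1) → no; 1× Cl (D1) → no; 1× N (charge +1, D3) → no; 1× O (charge -1, D1) → no; 1× O (D1) → no.
That gives 4 matching atoms.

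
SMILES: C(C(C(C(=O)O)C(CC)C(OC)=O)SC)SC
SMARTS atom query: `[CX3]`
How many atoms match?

2

Check the 17 heavy atoms by environment: 9× C (X4) → no; 2× C (X3) → match; 2× O (X1) → no; 2× O (X2) → no; 2× S (X2) → no.
That gives 2 matching atoms.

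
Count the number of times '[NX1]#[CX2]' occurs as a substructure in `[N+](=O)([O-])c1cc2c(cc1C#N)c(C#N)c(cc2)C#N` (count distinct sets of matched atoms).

[NX1]#[CX2] is the SMARTS for a nitrile: a nitrogen triple-bonded to a two-connected carbon.
The molecule carries 3 separate instances of a nitrile (-C#N) meeting every constraint; each maps to a distinct set of atoms, giving 3 matches.

3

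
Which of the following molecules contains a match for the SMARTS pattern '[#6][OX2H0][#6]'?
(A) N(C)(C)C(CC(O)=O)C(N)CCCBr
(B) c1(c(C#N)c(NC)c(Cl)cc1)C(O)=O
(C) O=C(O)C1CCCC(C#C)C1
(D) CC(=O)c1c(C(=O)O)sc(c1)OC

D

[#6][OX2H0][#6] describes an aliphatic oxygen bridging two carbons with no H on the oxygen (an ether).
(A) has a carboxylic acid group (-C(=O)OH) but the -OH oxygen has H1; the =O is OX1, not OX2.
(B) has a carboxylic acid group (-C(=O)OH) but the -OH oxygen has H1; the =O is OX1, not OX2.
(C) has a carboxylic acid group (-C(=O)OH) but the -OH oxygen has H1; the =O is OX1, not OX2.
(D) contains a methoxy ether (-OCH3), which satisfies every atom and bond constraint.
So the answer is (D).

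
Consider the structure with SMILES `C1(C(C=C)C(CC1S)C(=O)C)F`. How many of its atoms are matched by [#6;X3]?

3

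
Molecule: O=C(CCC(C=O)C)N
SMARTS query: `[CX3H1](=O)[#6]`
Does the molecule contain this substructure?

The pattern [CX3H1](=O)[#6] describes an sp2 carbon with one H, double-bonded to O and single-bonded to carbon — an aldehyde.
The molecule carries an aldehyde (-CHO), whose atoms satisfy every constraint of the query, so the pattern matches.

Yes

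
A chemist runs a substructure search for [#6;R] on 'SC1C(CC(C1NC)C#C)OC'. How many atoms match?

The query [#6;R] means: carbon that is part of a ring.
Check the 12 heavy atoms by environment: 5× C (in 5-ring) → match; 1× N (acyclic) → no; 4× C (acyclic) → no; 1× O (acyclic) → no; 1× S (acyclic) → no.
That gives 5 matching atoms.

5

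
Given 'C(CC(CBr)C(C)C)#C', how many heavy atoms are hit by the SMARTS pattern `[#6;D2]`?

The query [#6;D2] means: any carbon bonded to exactly two heavy atoms.
Check the 9 heavy atoms by environment: 3× C (D2) → match; 2× C (D3) → no; 3× C (D1) → no; 1× Br (D1) → no.
That gives 3 matching atoms.

3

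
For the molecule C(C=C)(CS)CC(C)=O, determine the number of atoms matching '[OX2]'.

0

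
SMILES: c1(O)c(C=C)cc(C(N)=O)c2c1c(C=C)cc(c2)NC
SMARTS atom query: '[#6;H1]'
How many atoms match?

5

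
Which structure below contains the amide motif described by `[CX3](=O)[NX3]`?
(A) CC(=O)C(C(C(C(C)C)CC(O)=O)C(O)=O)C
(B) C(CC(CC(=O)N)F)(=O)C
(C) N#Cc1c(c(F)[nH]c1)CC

B

[CX3](=O)[NX3] describes a carbonyl carbon bonded to a trivalent nitrogen (an amide).
(A) has a carboxylic acid group (-C(=O)OH) but the carbonyl is bonded to O, not to an NX3 nitrogen.
(B) contains a primary amide (-C(=O)NH2), which satisfies every atom and bond constraint.
(C) has a nitrile (-C#N) but the nitrile N is NX1 (triple-bonded), not NX3.
So the answer is (B).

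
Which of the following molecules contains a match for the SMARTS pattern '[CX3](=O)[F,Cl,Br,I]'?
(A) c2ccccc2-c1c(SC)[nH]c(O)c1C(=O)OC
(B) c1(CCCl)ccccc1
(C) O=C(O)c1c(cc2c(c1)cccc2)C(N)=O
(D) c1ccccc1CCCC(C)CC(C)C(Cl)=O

D

[CX3](=O)[F,Cl,Br,I] describes a carbonyl carbon bonded to a halogen (an acyl halide).
(A) has a methyl-ester group (-C(=O)OCH3) but the carbonyl is bonded to -O-C, not to a halogen.
(B) has a chloro substituent but the Cl is not on a carbonyl carbon.
(C) has a carboxylic acid group (-C(=O)OH) but the carbonyl is bonded to -OH, not to a halogen.
(D) contains an acyl chloride (-C(=O)Cl), which satisfies every atom and bond constraint.
So the answer is (D).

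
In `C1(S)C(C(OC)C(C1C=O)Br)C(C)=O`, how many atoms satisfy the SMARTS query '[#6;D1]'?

2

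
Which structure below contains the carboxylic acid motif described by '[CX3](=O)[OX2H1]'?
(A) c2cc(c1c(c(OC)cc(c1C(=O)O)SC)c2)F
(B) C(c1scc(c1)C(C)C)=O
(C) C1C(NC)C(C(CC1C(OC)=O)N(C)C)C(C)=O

A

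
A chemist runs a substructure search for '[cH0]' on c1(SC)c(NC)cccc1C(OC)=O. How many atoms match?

The query [cH0] means: aromatic carbon with no attached hydrogen (substituted or ring-fusion).
Check the 14 heavy atoms by environment: 3× c (aromatic, H1) → no; 3× c (aromatic, H0) → match; 1× C (H0) → no; 2× O (H0) → no; 3× C (H3) → no; 1× N (H1) → no; 1× S (H0) → no.
That gives 3 matching atoms.

3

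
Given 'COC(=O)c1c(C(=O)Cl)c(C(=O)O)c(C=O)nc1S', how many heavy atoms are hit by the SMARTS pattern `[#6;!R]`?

5

Check the 19 heavy atoms by environment: 1× n (aromatic, in 6-ring) → no; 5× c (aromatic, in 6-ring) → no; 5× C (acyclic) → match; 6× O (acyclic) → no; 1× S (acyclic) → no; 1× Cl (acyclic) → no.
That gives 5 matching atoms.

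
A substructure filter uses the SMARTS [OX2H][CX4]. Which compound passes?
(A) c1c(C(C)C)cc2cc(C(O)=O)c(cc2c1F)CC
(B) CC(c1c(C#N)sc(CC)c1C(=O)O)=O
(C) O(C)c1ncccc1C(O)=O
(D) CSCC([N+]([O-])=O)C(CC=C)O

D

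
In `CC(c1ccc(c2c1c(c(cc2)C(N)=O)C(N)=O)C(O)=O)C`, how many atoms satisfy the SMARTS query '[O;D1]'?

The query [O;D1] means: aliphatic oxygen bonded to exactly one heavy atom.
Check the 22 heavy atoms by environment: 6× c (aromatic, D3) → no; 4× c (aromatic, D2) → no; 4× C (D3) → no; 4× O (D1) → match; 2× N (D1) → no; 2× C (D1) → no.
That gives 4 matching atoms.

4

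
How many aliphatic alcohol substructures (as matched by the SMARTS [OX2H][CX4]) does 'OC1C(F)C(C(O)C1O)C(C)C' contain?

[OX2H][CX4] is the SMARTS for an aliphatic alcohol: a hydroxyl oxygen bound to an sp3 (X4) carbon.
The molecule carries 3 separate instances of a hydroxyl group (-OH) meeting every constraint; each maps to a distinct set of atoms, giving 3 matches.

3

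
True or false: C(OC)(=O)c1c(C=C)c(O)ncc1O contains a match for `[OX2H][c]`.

True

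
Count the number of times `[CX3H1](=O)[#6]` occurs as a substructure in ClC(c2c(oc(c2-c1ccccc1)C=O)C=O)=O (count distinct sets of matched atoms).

[CX3H1](=O)[#6] is the SMARTS for an aldehyde: an sp2 carbon with one H, double-bonded to O and single-bonded to carbon.
The molecule carries 2 separate instances of an aldehyde (-CHO) meeting every constraint; each maps to a distinct set of atoms, giving 2 matches.

2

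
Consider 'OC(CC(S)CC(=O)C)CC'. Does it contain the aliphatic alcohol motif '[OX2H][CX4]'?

Yes

The pattern [OX2H][CX4] describes a hydroxyl oxygen bound to an sp3 (X4) carbon — an aliphatic alcohol.
The molecule carries a hydroxyl group (-OH), whose atoms satisfy every constraint of the query, so the pattern matches.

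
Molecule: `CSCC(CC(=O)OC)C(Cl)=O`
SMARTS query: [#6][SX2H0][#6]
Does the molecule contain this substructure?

Yes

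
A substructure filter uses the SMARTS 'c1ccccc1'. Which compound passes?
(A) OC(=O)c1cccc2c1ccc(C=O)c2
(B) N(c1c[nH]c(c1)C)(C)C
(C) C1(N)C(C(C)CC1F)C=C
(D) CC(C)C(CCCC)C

c1ccccc1 describes six aromatic carbons in a ring (a benzene ring).
(A) contains the required atom environment, so the pattern matches.
(B) has a methyl group (-CH3) but no six-membered all-carbon aromatic ring is present.
(C) has a methyl group (-CH3) but no six-membered all-carbon aromatic ring is present.
(D) has a methyl group (-CH3) but no six-membered all-carbon aromatic ring is present.
So the answer is (A).

A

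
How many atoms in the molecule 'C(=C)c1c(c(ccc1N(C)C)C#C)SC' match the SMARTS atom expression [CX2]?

The query [CX2] means: C with X2: aliphatic carbon with exactly 2 total connections.
Check the 15 heavy atoms by environment: 6× c (aromatic, X3) → no; 2× C (X3) → no; 1× N (X3) → no; 3× C (X4) → no; 2× C (X2) → match; 1× S (X2) → no.
That gives 2 matching atoms.

2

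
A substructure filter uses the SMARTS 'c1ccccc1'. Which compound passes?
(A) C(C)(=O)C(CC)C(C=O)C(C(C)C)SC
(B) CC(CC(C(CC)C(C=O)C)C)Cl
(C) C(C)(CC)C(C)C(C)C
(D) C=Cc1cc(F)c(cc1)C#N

c1ccccc1 describes six aromatic carbons in a ring (a benzene ring).
(A) has a methyl group (-CH3) but no six-membered all-carbon aromatic ring is present.
(B) has a methyl group (-CH3) but no six-membered all-carbon aromatic ring is present.
(C) has a methyl group (-CH3) but no six-membered all-carbon aromatic ring is present.
(D) contains the required atom environment, so the pattern matches.
So the answer is (D).

D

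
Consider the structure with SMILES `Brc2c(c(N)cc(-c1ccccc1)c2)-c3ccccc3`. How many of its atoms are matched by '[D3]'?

6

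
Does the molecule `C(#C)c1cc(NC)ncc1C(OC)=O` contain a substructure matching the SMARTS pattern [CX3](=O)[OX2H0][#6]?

The pattern [CX3](=O)[OX2H0][#6] describes a carbonyl carbon bonded to an oxygen that is itself bonded to carbon (no H on that O) — an ester.
The molecule carries a methyl-ester group (-C(=O)OCH3), whose atoms satisfy every constraint of the query, so the pattern matches.

Yes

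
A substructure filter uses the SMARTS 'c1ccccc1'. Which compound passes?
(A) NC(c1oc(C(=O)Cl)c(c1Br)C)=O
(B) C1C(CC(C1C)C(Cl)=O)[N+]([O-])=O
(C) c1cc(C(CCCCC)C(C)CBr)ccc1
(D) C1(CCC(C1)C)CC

C

c1ccccc1 describes six aromatic carbons in a ring (a benzene ring).
(A) has a methyl group (-CH3) but no six-membered all-carbon aromatic ring is present.
(B) has a methyl group (-CH3) but no six-membered all-carbon aromatic ring is present.
(C) contains a phenyl ring, which satisfies every atom and bond constraint.
(D) has a methyl group (-CH3) but no six-membered all-carbon aromatic ring is present.
So the answer is (C).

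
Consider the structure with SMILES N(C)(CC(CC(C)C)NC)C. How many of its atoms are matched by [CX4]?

9

The query [CX4] means: C with X4: aliphatic carbon with exactly 4 total connections (bonds + H).
Check the 11 heavy atoms by environment: 9× C (X4) → match; 2× N (X3) → no.
That gives 9 matching atoms.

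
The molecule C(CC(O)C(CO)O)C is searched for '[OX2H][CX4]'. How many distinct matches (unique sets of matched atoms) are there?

[OX2H][CX4] is the SMARTS for an aliphatic alcohol: a hydroxyl oxygen bound to an sp3 (X4) carbon.
The molecule carries 3 separate instances of a hydroxyl group (-OH) meeting every constraint; each maps to a distinct set of atoms, giving 3 matches.

3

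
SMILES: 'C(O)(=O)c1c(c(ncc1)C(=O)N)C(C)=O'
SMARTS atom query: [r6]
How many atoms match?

6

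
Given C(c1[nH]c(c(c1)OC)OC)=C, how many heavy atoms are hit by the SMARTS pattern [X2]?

The query [X2] means: any atom with exactly two total connections (bonds + H).
Check the 11 heavy atoms by environment: 1× n (aromatic, X3) → no; 4× c (aromatic, X3) → no; 2× C (X3) → no; 2× O (X2) → match; 2× C (X4) → no.
That gives 2 matching atoms.

2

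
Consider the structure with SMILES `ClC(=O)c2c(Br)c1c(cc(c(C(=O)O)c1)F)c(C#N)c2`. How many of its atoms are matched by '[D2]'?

4

The query [D2] means: atom with exactly two heavy-atom neighbours.
Check the 20 heavy atoms by environment: 7× c (aromatic, D3) → no; 3× c (aromatic, D2) → match; 2× C (D3) → no; 3× O (D1) → no; 1× Cl (D1) → no; 1× C (D2) → match; 1× N (D1) → no; 1× F (D1) → no; 1× Br (D1) → no.
Summing the matching environments: 3 + 1 = 4 matching atoms.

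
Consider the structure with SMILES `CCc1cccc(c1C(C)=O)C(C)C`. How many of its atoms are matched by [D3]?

5

The query [D3] means: atom with exactly three heavy-atom neighbours.
Check the 14 heavy atoms by environment: 3× c (aromatic, D2) → no; 3× c (aromatic, D3) → match; 2× C (D3) → match; 4× C (D1) → no; 1× O (D1) → no; 1× C (D2) → no.
Summing the matching environments: 3 + 2 = 5 matching atoms.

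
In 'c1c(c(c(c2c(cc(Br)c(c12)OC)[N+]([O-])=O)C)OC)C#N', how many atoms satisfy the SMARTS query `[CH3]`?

Check the 21 heavy atoms by environment: 8× c (aromatic, H0) → no; 2× c (aromatic, H1) → no; 1× C (H0) → no; 1× N (H0) → no; 1× N (charge +1, H0) → no; 1× O (charge -1, H0) → no; 3× O (H0) → no; 3× C (H3) → match; 1× Br (H0) → no.
That gives 3 matching atoms.

3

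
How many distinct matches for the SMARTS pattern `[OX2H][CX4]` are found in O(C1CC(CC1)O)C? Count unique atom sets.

[OX2H][CX4] is the SMARTS for an aliphatic alcohol: a hydroxyl oxygen bound to an sp3 (X4) carbon.
Exactly one fragment in the molecule meets all constraints, giving 1 match.

1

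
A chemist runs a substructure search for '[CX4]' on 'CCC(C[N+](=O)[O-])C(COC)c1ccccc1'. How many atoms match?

7

The query [CX4] means: C with X4: aliphatic carbon with exactly 4 total connections (bonds + H).
Check the 17 heavy atoms by environment: 7× C (X4) → match; 1× O (X2) → no; 1× N (charge +1, X3) → no; 1× O (charge -1, X1) → no; 1× O (X1) → no; 6× c (aromatic, X3) → no.
That gives 7 matching atoms.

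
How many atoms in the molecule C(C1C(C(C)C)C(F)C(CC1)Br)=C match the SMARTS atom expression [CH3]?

The query [CH3] means: aliphatic carbon with exactly three hydrogens.
Check the 13 heavy atoms by environment: 3× C (H2) → no; 6× C (H1) → no; 2× C (H3) → match; 1× F (H0) → no; 1× Br (H0) → no.
That gives 2 matching atoms.

2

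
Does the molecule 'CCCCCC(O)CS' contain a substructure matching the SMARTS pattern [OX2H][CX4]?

The pattern [OX2H][CX4] describes a hydroxyl oxygen bound to an sp3 (X4) carbon — an aliphatic alcohol.
The molecule carries a hydroxyl group (-OH), whose atoms satisfy every constraint of the query, so the pattern matches.

Yes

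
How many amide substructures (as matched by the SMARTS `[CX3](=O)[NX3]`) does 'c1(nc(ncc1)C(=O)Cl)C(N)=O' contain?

[CX3](=O)[NX3] is the SMARTS for an amide: a carbonyl carbon bonded to a trivalent nitrogen.
Exactly one fragment in the molecule meets all constraints, giving 1 match.

1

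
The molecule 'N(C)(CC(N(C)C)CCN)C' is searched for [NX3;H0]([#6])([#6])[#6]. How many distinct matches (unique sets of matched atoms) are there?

[NX3;H0]([#6])([#6])[#6] is the SMARTS for a tertiary amine: a trivalent nitrogen with no H, bonded to three carbons.
The molecule carries 2 separate instances of a dimethylamino group (-N(CH3)2) meeting every constraint; each maps to a distinct set of atoms, giving 2 matches.

2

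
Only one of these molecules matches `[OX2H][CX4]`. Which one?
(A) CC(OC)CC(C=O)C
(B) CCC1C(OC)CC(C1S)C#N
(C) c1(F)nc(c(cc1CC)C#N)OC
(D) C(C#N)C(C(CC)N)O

D

[OX2H][CX4] describes a hydroxyl oxygen bound to an sp3 (X4) carbon (an aliphatic alcohol).
(A) has a methoxy ether (-OCH3) but the oxygen has H0 (ether), not H1.
(B) has a methoxy ether (-OCH3) but the oxygen has H0 (ether), not H1.
(C) has a methoxy ether (-OCH3) but the oxygen has H0 (ether), not H1.
(D) contains a hydroxyl group (-OH), which satisfies every atom and bond constraint.
So the answer is (D).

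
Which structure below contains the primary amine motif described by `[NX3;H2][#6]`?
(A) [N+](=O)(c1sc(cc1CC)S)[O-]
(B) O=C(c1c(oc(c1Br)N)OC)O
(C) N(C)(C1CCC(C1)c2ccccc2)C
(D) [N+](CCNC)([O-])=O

[NX3;H2][#6] describes a trivalent nitrogen with two H attached to carbon (a primary amine).
(A) has a nitro group (-[N+](=O)[O-]) but the nitrogen is [N+] with no H, not NX3H2.
(B) contains a primary amino group (-NH2), which satisfies every atom and bond constraint.
(C) has a dimethylamino group (-N(CH3)2) but the nitrogen has H0, not H2.
(D) has an N-methylamino group (-NHCH3) but the nitrogen bears two carbons and only one H (H1), not H2.
So the answer is (B).

B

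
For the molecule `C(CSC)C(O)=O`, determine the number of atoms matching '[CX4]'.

The query [CX4] means: C with X4: aliphatic carbon with exactly 4 total connections (bonds + H).
Check the 7 heavy atoms by environment: 3× C (X4) → match; 1× S (X2) → no; 1× C (X3) → no; 1× O (X1) → no; 1× O (X2) → no.
That gives 3 matching atoms.

3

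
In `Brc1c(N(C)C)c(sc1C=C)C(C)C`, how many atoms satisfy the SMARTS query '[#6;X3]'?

6

The query [#6;X3] means: any carbon (aromatic or not) with three total connections.
Check the 14 heavy atoms by environment: 1× s (aromatic, X2) → no; 4× c (aromatic, X3) → match; 5× C (X4) → no; 1× N (X3) → no; 1× Br (X1) → no; 2× C (X3) → match.
Summing the matching environments: 4 + 2 = 6 matching atoms.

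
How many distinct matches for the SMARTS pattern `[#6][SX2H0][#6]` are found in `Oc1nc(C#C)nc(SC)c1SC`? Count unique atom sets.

2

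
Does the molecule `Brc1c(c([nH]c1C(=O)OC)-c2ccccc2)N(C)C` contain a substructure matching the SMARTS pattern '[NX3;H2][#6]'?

No

The pattern [NX3;H2][#6] describes a trivalent nitrogen with two H attached to carbon — a primary amine.
The closest candidate here is a dimethylamino group (-N(CH3)2), but the nitrogen has H0, not H2. No other fragment satisfies the full query, so there is no match.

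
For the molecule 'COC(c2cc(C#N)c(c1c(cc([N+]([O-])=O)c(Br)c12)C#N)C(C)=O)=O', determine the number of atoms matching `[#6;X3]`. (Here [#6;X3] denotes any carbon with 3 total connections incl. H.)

The query [#6;X3] means: any carbon (aromatic or not) with three total connections.
Check the 25 heavy atoms by environment: 10× c (aromatic, X3) → match; 2× C (X3) → match; 3× O (X1) → no; 1× O (X2) → no; 2× C (X4) → no; 2× C (X2) → no; 2× N (X1) → no; 1× Br (X1) → no; 1× N (charge +1, X3) → no; 1× O (charge -1, X1) → no.
Summing the matching environments: 10 + 2 = 12 matching atoms.

12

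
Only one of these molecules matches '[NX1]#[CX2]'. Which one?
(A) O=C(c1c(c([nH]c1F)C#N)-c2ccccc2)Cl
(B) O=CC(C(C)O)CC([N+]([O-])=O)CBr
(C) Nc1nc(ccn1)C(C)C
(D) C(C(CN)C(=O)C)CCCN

A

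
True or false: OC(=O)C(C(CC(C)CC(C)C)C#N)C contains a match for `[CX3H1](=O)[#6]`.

The pattern [CX3H1](=O)[#6] describes an sp2 carbon with one H, double-bonded to O and single-bonded to carbon — an aldehyde.
The closest candidate here is a carboxylic acid group (-C(=O)OH), but the carbonyl carbon has H0 and is bonded to O, not H1. No other fragment satisfies the full query, so there is no match.

False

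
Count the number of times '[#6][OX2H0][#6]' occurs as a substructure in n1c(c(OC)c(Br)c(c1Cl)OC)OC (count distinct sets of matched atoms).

[#6][OX2H0][#6] is the SMARTS for an ether: an aliphatic oxygen bridging two carbons with no H on the oxygen.
The molecule carries 3 separate instances of a methoxy ether (-OCH3) meeting every constraint; each maps to a distinct set of atoms, giving 3 matches.

3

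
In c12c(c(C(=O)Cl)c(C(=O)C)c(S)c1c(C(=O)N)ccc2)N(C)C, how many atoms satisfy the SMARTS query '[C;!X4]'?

3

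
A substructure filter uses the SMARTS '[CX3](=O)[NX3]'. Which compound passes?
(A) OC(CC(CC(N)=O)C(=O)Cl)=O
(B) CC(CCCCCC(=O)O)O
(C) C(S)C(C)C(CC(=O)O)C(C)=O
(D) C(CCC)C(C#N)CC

A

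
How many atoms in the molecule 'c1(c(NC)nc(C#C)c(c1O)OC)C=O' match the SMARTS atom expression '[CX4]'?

2

The query [CX4] means: C with X4: aliphatic carbon with exactly 4 total connections (bonds + H).
Check the 15 heavy atoms by environment: 1× n (aromatic, X2) → no; 5× c (aromatic, X3) → no; 2× O (X2) → no; 1× N (X3) → no; 2× C (X4) → match; 2× C (X2) → no; 1× C (X3) → no; 1× O (X1) → no.
That gives 2 matching atoms.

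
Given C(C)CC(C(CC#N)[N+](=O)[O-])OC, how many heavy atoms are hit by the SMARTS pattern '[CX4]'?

7

Check the 13 heavy atoms by environment: 7× C (X4) → match; 1× C (X2) → no; 1× N (X1) → no; 1× O (X2) → no; 1× N (charge +1, X3) → no; 1× O (charge -1, X1) → no; 1× O (X1) → no.
That gives 7 matching atoms.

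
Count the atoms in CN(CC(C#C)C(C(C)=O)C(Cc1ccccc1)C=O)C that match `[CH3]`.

3

The query [CH3] means: aliphatic carbon with exactly three hydrogens.
Check the 21 heavy atoms by environment: 2× C (H2) → no; 5× C (H1) → no; 2× C (H0) → no; 1× c (aromatic, H0) → no; 5× c (aromatic, H1) → no; 2× O (H0) → no; 3× C (H3) → match; 1× N (H0) → no.
That gives 3 matching atoms.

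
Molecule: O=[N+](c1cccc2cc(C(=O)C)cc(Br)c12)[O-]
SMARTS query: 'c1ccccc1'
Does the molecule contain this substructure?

Yes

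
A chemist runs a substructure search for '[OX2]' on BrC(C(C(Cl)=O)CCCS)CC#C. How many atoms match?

The query [OX2] means: aliphatic oxygen with two total connections — ether, hydroxyl, or ester single-bond O.
Check the 13 heavy atoms by environment: 6× C (X4) → no; 1× S (X2) → no; 1× C (X3) → no; 1× O (X1) → no; 1× Cl (X1) → no; 2× C (X2) → no; 1× Br (X1) → no.
No environment satisfies the query, so 0 matching atoms.

0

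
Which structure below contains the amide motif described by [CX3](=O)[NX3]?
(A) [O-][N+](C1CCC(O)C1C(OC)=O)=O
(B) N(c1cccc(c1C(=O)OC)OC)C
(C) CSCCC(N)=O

C

[CX3](=O)[NX3] describes a carbonyl carbon bonded to a trivalent nitrogen (an amide).
(A) has a methyl-ester group (-C(=O)OCH3) but the carbonyl is bonded to O, not to an NX3 nitrogen.
(B) has a methyl-ester group (-C(=O)OCH3) but the carbonyl is bonded to O, not to an NX3 nitrogen.
(C) contains a primary amide (-C(=O)NH2), which satisfies every atom and bond constraint.
So the answer is (C).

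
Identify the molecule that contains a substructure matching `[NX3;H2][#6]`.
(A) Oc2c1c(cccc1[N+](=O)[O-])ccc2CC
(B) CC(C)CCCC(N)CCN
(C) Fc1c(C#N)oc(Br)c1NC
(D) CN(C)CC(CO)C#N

B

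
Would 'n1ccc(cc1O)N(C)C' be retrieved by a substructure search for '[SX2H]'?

No

The pattern [SX2H] describes an aliphatic sulfur with two connections, one being H — a thiol.
The closest candidate here is a hydroxyl group (-OH), but it is an -OH, not an -SH. No other fragment satisfies the full query, so there is no match.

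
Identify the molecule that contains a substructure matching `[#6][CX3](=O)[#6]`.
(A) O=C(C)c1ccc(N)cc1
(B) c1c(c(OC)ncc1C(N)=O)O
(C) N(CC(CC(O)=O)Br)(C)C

[#6][CX3](=O)[#6] describes a carbonyl carbon (no H) flanked by two carbons (a ketone).
(A) contains an acetyl/ketone group (-C(=O)CH3), which satisfies every atom and bond constraint.
(B) has a primary amide (-C(=O)NH2) but one neighbour of the carbonyl carbon is N, not C.
(C) has a carboxylic acid group (-C(=O)OH) but one neighbour of the carbonyl carbon is O, not C.
So the answer is (A).

A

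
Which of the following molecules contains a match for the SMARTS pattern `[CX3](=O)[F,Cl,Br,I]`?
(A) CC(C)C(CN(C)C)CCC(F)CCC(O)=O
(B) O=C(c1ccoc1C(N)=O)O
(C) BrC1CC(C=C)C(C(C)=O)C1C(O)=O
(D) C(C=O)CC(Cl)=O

D

[CX3](=O)[F,Cl,Br,I] describes a carbonyl carbon bonded to a halogen (an acyl halide).
(A) has a carboxylic acid group (-C(=O)OH) but the carbonyl is bonded to -OH, not to a halogen.
(B) has a carboxylic acid group (-C(=O)OH) but the carbonyl is bonded to -OH, not to a halogen.
(C) has a carboxylic acid group (-C(=O)OH) but the carbonyl is bonded to -OH, not to a halogen.
(D) contains an acyl chloride (-C(=O)Cl), which satisfies every atom and bond constraint.
So the answer is (D).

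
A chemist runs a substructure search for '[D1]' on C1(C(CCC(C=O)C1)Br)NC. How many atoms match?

3

The query [D1] means: atom with exactly one heavy-atom neighbour (degree 1).
Check the 11 heavy atoms by environment: 4× C (D2) → no; 3× C (D3) → no; 1× Br (D1) → match; 1× N (D2) → no; 1× C (D1) → match; 1× O (D1) → match.
Summing the matching environments: 1 + 1 + 1 = 3 matching atoms.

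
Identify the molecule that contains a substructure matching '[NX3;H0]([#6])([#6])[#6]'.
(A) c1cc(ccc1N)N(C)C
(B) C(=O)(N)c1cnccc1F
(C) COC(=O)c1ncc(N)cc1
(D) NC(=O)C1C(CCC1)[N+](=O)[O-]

[NX3;H0]([#6])([#6])[#6] describes a trivalent nitrogen with no H, bonded to three carbons (a tertiary amine).
(A) contains a dimethylamino group (-N(CH3)2), which satisfies every atom and bond constraint.
(B) has a primary amide (-C(=O)NH2) but the amide nitrogen has H2 and only one carbon neighbour.
(C) has a primary amino group (-NH2) but the nitrogen has H2, not H0 with three carbons.
(D) has a primary amide (-C(=O)NH2) but the amide nitrogen has H2 and only one carbon neighbour.
So the answer is (A).

A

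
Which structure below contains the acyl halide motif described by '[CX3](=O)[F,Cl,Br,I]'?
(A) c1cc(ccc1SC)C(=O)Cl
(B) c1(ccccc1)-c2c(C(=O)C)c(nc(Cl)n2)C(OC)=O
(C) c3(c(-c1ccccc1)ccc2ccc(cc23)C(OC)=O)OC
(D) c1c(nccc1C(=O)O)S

[CX3](=O)[F,Cl,Br,I] describes a carbonyl carbon bonded to a halogen (an acyl halide).
(A) contains an acyl chloride (-C(=O)Cl), which satisfies every atom and bond constraint.
(B) has a methyl-ester group (-C(=O)OCH3) but the carbonyl is bonded to -O-C, not to a halogen.
(C) has a methyl-ester group (-C(=O)OCH3) but the carbonyl is bonded to -O-C, not to a halogen.
(D) has a carboxylic acid group (-C(=O)OH) but the carbonyl is bonded to -OH, not to a halogen.
So the answer is (A).

A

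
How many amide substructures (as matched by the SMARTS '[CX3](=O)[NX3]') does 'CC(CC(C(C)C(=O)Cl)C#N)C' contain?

0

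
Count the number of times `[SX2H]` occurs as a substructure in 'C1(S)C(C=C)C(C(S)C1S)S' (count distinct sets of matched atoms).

[SX2H] is the SMARTS for a thiol: an aliphatic sulfur with two connections, one being H.
The molecule carries 4 separate instances of a thiol (-SH) meeting every constraint; each maps to a distinct set of atoms, giving 4 matches.

4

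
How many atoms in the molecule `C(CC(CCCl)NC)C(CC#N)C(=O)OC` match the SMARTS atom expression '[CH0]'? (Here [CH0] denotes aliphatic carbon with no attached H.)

The query [CH0] means: aliphatic carbon with no attached hydrogen.
Check the 16 heavy atoms by environment: 5× C (H2) → no; 2× C (H1) → no; 1× N (H1) → no; 2× C (H3) → no; 1× Cl (H0) → no; 2× C (H0) → match; 1× N (H0) → no; 2× O (H0) → no.
That gives 2 matching atoms.

2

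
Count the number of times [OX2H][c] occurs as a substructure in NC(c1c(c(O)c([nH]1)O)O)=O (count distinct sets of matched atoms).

3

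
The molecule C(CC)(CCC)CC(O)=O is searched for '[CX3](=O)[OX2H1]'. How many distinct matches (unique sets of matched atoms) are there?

1

[CX3](=O)[OX2H1] is the SMARTS for a carboxylic acid: an sp2 carbon double-bonded to O and single-bonded to an -OH oxygen.
Exactly one fragment in the molecule meets all constraints, giving 1 match.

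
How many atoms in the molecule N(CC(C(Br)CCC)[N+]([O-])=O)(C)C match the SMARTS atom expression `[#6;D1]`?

3

The query [#6;D1] means: carbon bonded to exactly one heavy atom.
Check the 13 heavy atoms by environment: 3× C (D2) → no; 2× C (D3) → no; 1× N (D3) → no; 3× C (D1) → match; 1× Br (D1) → no; 1× N (charge +1, D3) → no; 1× O (charge -1, D1) → no; 1× O (D1) → no.
That gives 3 matching atoms.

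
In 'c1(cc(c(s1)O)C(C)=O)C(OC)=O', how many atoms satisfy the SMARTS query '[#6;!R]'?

Check the 13 heavy atoms by environment: 1× s (aromatic, in 5-ring) → no; 4× c (aromatic, in 5-ring) → no; 4× O (acyclic) → no; 4× C (acyclic) → match.
That gives 4 matching atoms.

4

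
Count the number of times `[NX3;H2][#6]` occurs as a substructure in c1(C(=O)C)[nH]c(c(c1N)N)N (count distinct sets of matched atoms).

[NX3;H2][#6] is the SMARTS for a primary amine: a trivalent nitrogen with two H attached to carbon.
The molecule carries 3 separate instances of a primary amino group (-NH2) meeting every constraint; each maps to a distinct set of atoms, giving 3 matches.

3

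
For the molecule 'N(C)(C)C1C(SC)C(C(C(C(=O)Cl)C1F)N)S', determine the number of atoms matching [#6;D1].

3

Check the 17 heavy atoms by environment: 7× C (D3) → no; 1× N (D3) → no; 3× C (D1) → match; 1× S (D1) → no; 1× S (D2) → no; 1× F (D1) → no; 1× N (D1) → no; 1× O (D1) → no; 1× Cl (D1) → no.
That gives 3 matching atoms.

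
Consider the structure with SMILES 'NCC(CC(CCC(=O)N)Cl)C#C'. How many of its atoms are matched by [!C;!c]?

4

Check the 13 heavy atoms by environment: 9× C → no; 1× Cl → match; 2× N → match; 1× O → match.
Summing the matching environments: 1 + 2 + 1 = 4 matching atoms.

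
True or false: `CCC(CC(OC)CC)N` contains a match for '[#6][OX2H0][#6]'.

True

The pattern [#6][OX2H0][#6] describes an aliphatic oxygen bridging two carbons with no H on the oxygen — an ether.
The molecule carries a methoxy ether (-OCH3), whose atoms satisfy every constraint of the query, so the pattern matches.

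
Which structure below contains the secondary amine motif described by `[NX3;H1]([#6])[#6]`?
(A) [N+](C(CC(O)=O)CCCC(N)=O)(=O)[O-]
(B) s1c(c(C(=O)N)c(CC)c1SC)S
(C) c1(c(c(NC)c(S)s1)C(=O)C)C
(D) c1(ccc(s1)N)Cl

C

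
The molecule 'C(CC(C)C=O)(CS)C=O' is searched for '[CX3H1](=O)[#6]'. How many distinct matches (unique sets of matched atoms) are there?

2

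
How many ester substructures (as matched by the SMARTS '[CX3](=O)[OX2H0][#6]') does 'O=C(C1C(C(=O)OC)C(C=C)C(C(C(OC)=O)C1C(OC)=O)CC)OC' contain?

[CX3](=O)[OX2H0][#6] is the SMARTS for an ester: a carbonyl carbon bonded to an oxygen that is itself bonded to carbon (no H on that O).
The molecule carries 4 separate instances of a methyl-ester group (-C(=O)OCH3) meeting every constraint; each maps to a distinct set of atoms, giving 4 matches.

4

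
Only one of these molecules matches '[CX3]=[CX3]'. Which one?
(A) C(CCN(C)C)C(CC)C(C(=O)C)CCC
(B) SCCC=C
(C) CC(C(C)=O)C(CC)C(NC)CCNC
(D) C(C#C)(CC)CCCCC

B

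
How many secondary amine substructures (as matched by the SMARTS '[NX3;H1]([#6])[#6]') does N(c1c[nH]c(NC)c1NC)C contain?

3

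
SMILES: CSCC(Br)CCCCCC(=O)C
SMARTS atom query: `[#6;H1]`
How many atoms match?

The query [#6;H1] means: any carbon bearing exactly one hydrogen.
Check the 13 heavy atoms by environment: 6× C (H2) → no; 1× C (H1) → match; 1× C (H0) → no; 1× O (H0) → no; 2× C (H3) → no; 1× S (H0) → no; 1× Br (H0) → no.
That gives 1 matching atom.

1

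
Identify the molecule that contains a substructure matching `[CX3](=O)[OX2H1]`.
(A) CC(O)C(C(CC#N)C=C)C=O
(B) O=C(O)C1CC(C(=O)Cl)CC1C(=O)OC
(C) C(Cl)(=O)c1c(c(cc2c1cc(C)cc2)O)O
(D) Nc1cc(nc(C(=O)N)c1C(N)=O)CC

[CX3](=O)[OX2H1] describes an sp2 carbon double-bonded to O and single-bonded to an -OH oxygen (a carboxylic acid).
(A) has an aldehyde (-CHO) but there is no singly-bonded oxygen on the carbonyl carbon.
(B) contains a carboxylic acid group (-C(=O)OH), which satisfies every atom and bond constraint.
(C) has an acyl chloride (-C(=O)Cl) but the carbonyl is bonded to Cl, not to an -OH oxygen.
(D) has a primary amide (-C(=O)NH2) but the carbonyl is bonded to N, not to an -OH oxygen.
So the answer is (B).

B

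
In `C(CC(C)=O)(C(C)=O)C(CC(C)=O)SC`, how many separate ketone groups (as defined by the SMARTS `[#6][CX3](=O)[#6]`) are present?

3

[#6][CX3](=O)[#6] is the SMARTS for a ketone: a carbonyl carbon (no H) flanked by two carbons.
The molecule carries 3 separate instances of an acetyl/ketone group (-C(=O)CH3) meeting every constraint; each maps to a distinct set of atoms, giving 3 matches.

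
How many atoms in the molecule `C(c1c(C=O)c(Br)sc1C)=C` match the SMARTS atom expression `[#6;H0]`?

4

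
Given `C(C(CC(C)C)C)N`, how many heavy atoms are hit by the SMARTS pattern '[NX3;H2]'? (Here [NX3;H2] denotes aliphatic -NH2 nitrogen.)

The query [NX3;H2] means: aliphatic N with 3 total connections, two of them H — an -NH2 nitrogen (amine or amide).
Check the 8 heavy atoms by environment: 2× C (H2, X4) → no; 2× C (H1, X4) → no; 3× C (H3, X4) → no; 1× N (H2, X3) → match.
That gives 1 matching atom.

1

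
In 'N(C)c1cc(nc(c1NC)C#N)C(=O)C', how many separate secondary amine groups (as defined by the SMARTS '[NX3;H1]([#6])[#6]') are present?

2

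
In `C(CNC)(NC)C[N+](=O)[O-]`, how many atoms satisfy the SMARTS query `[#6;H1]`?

The query [#6;H1] means: any carbon bearing exactly one hydrogen.
Check the 10 heavy atoms by environment: 2× C (H2) → no; 1× C (H1) → match; 2× N (H1) → no; 2× C (H3) → no; 1× N (charge +1, H0) → no; 1× O (charge -1, H0) → no; 1× O (H0) → no.
That gives 1 matching atom.

1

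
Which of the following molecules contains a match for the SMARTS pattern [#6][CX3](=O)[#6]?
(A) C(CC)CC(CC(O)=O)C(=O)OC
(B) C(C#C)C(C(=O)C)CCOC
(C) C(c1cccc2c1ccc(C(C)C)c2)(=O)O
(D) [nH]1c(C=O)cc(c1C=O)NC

[#6][CX3](=O)[#6] describes a carbonyl carbon (no H) flanked by two carbons (a ketone).
(A) has a carboxylic acid group (-C(=O)OH) but one neighbour of the carbonyl carbon is O, not C.
(B) contains an acetyl/ketone group (-C(=O)CH3), which satisfies every atom and bond constraint.
(C) has a carboxylic acid group (-C(=O)OH) but one neighbour of the carbonyl carbon is O, not C.
(D) has an aldehyde (-CHO) but the carbonyl carbon has H1, so it is not flanked by two carbons.
So the answer is (B).

B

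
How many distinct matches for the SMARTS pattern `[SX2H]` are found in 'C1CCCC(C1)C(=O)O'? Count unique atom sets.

[SX2H] is the SMARTS for a thiol: an aliphatic sulfur with two connections, one being H.
No fragment in the molecule satisfies every constraint, giving 0 matches.

0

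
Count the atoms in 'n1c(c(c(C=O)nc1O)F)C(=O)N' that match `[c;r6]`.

4

Check the 13 heavy atoms by environment: 2× n (aromatic, in 6-ring) → no; 4× c (aromatic, in 6-ring) → match; 3× O (acyclic) → no; 1× F (acyclic) → no; 2× C (acyclic) → no; 1× N (acyclic) → no.
That gives 4 matching atoms.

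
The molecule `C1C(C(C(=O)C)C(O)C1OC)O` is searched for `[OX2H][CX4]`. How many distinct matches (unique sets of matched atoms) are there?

[OX2H][CX4] is the SMARTS for an aliphatic alcohol: a hydroxyl oxygen bound to an sp3 (X4) carbon.
The molecule carries 2 separate instances of a hydroxyl group (-OH) meeting every constraint; each maps to a distinct set of atoms, giving 2 matches.

2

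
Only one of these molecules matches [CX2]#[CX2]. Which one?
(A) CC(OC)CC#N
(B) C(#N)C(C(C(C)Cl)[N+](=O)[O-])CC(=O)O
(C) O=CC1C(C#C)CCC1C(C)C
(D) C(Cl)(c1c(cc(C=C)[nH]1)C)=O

[CX2]#[CX2] describes a carbon-carbon triple bond (an alkyne).
(A) has a nitrile (-C#N) but the triple bond is C#N, not C#C.
(B) has a nitrile (-C#N) but the triple bond is C#N, not C#C.
(C) contains an ethynyl group (-C#CH), which satisfies every atom and bond constraint.
(D) has a vinyl group (-CH=CH2) but the C=C is a double bond; both carbons are CX3, not CX2.
So the answer is (C).

C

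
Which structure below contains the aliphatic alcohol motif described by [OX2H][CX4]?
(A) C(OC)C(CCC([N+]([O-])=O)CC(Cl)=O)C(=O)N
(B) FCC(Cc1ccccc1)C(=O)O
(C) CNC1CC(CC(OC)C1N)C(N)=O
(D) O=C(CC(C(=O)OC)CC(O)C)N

D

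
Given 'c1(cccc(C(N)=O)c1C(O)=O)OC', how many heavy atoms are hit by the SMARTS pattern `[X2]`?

The query [X2] means: any atom with exactly two total connections (bonds + H).
Check the 14 heavy atoms by environment: 6× c (aromatic, X3) → no; 2× C (X3) → no; 2× O (X1) → no; 1× N (X3) → no; 2× O (X2) → match; 1× C (X4) → no.
That gives 2 matching atoms.

2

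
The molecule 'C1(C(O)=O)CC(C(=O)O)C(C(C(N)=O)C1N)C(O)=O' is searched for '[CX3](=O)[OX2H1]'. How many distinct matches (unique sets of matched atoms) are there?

[CX3](=O)[OX2H1] is the SMARTS for a carboxylic acid: an sp2 carbon double-bonded to O and single-bonded to an -OH oxygen.
The molecule carries 3 separate instances of a carboxylic acid group (-C(=O)OH) meeting every constraint; each maps to a distinct set of atoms, giving 3 matches.

3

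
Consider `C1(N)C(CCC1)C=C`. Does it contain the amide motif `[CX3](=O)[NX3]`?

No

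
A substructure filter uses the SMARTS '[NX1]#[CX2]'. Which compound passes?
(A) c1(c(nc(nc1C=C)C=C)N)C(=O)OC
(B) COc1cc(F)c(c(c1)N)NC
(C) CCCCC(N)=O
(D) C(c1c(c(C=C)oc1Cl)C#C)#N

[NX1]#[CX2] describes a nitrogen triple-bonded to a two-connected carbon (a nitrile).
(A) has a primary amino group (-NH2) but the nitrogen is NX3 (three connections), not NX1 triple-bonded.
(B) has a primary amino group (-NH2) but the nitrogen is NX3 (three connections), not NX1 triple-bonded.
(C) has a primary amide (-C(=O)NH2) but the nitrogen is NX3, not NX1.
(D) contains a nitrile (-C#N), which satisfies every atom and bond constraint.
So the answer is (D).

D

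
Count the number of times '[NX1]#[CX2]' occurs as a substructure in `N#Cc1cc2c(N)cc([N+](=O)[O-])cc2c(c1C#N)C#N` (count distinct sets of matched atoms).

3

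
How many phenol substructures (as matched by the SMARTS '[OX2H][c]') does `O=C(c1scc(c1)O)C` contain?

1

[OX2H][c] is the SMARTS for a phenol: a hydroxyl oxygen attached to an aromatic carbon.
Exactly one fragment in the molecule meets all constraints, giving 1 match.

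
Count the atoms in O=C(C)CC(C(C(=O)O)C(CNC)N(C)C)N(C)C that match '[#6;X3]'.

The query [#6;X3] means: any carbon (aromatic or not) with three total connections.
Check the 19 heavy atoms by environment: 11× C (X4) → no; 2× C (X3) → match; 2× O (X1) → no; 1× O (X2) → no; 3× N (X3) → no.
That gives 2 matching atoms.

2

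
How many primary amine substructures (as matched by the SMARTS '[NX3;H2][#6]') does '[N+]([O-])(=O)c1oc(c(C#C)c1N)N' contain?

2

[NX3;H2][#6] is the SMARTS for a primary amine: a trivalent nitrogen with two H attached to carbon.
The molecule carries 2 separate instances of a primary amino group (-NH2) meeting every constraint; each maps to a distinct set of atoms, giving 2 matches.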